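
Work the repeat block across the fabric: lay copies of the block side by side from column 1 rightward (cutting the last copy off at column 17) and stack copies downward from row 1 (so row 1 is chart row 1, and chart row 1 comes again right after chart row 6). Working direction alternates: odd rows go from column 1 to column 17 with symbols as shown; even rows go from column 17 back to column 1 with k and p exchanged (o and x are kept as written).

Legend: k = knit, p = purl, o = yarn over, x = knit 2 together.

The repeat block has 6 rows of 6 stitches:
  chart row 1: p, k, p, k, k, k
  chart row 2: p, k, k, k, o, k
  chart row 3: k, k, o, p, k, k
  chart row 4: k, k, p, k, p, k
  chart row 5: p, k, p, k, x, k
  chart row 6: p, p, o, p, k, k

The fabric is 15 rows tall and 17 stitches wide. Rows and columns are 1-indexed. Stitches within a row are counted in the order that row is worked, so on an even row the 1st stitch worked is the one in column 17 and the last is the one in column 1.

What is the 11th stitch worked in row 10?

Stitch:
p

Derivation:
Row 10: (10-1) mod 6 = 3, so use chart row 4. Even row -> WS.
Chart row 4 tiled across columns 1-17: k k p k p k k k p k p k k k p k p
WS row: flip the tiled sequence (start at column 17) and apply k<->p; o and x stay.
Row 10 as worked: k p k p p p k p k p p p k p k p p
Counting 11 along the worked row gives p.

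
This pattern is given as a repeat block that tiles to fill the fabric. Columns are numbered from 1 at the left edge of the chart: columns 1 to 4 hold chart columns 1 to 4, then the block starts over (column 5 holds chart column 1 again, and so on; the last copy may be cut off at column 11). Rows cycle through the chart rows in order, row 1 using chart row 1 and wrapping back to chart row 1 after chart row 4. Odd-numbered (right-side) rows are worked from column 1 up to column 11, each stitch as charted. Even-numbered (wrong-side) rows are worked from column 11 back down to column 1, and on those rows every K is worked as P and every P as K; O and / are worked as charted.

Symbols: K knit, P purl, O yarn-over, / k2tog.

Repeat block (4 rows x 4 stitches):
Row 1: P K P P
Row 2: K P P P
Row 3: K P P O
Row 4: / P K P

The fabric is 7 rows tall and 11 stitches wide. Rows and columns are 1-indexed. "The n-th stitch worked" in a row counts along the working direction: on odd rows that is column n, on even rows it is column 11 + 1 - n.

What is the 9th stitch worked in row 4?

Row 4: (4-1) mod 4 = 3, so use chart row 4. Even row -> WS.
Chart row 4 tiled across columns 1-11: / P K P / P K P / P K
WS: work from column 11 back to column 1 (reverse the tiled row), swapping K<->P (O and / unchanged).
Row 4 as worked: P K / K P K / K P K /
The 9th stitch worked is P.

== STITCH ==
P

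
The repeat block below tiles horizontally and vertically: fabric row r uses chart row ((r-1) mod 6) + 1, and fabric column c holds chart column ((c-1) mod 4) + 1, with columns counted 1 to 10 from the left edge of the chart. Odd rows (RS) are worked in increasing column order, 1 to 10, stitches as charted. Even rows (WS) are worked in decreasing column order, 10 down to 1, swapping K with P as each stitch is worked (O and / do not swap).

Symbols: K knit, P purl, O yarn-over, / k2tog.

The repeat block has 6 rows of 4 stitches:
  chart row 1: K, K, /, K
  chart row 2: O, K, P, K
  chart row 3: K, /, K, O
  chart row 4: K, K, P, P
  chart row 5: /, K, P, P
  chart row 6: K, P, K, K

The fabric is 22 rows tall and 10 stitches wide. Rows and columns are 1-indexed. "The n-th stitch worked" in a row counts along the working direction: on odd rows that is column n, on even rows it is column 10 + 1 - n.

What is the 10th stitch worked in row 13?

Row 13 uses chart row ((13-1) mod 6)+1 = 1. Row 13 is odd, so RS.
Chart row 1 tiled across columns 1-10: K K / K K K / K K K
RS row: no reversal, no swap; stitch n worked = column n.
Counting 10 along the worked row gives K.

== STITCH ==
K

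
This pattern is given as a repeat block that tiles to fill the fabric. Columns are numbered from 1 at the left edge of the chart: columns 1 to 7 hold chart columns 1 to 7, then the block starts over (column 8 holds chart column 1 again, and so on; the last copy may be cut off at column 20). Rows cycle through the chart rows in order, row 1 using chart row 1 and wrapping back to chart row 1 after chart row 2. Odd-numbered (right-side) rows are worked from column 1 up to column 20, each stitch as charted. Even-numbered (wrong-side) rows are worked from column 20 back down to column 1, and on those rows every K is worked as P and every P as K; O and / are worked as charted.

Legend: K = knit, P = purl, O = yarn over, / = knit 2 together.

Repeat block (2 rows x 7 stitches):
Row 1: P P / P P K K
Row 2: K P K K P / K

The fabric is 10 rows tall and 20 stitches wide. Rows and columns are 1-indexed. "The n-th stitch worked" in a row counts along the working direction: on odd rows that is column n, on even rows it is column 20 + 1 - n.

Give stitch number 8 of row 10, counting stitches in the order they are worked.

Row 10 uses chart row ((10-1) mod 2)+1 = 2. Row 10 is even, so WS.
Chart row 2 tiled across columns 1-20: K P K K P / K K P K K P / K K P K K P /
Wrong side: read the tiled row from column 20 down to 1 and exchange K with P (leave O, /).
Row 10 as worked: / K P P K P P / K P P K P P / K P P K P
The 8th stitch worked is /.

Stitch:
/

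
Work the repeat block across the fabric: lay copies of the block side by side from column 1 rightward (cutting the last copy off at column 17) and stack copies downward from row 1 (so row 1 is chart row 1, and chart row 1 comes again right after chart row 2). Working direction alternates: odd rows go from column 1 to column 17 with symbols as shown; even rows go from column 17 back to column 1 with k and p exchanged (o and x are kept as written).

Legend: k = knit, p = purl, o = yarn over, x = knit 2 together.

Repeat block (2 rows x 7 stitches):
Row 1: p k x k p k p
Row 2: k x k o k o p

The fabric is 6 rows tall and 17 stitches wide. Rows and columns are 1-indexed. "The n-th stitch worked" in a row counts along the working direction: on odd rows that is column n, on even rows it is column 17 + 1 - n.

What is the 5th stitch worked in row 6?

Stitch:
o

Derivation:
Row 6 uses chart row ((6-1) mod 2)+1 = 2. Row 6 is even, so WS.
Chart row 2 tiled across columns 1-17: k x k o k o p k x k o k o p k x k
WS row: flip the tiled sequence (start at column 17) and apply k<->p; o and x stay.
Row 6 as worked: p x p k o p o p x p k o p o p x p
Stitch 5 in working order -> o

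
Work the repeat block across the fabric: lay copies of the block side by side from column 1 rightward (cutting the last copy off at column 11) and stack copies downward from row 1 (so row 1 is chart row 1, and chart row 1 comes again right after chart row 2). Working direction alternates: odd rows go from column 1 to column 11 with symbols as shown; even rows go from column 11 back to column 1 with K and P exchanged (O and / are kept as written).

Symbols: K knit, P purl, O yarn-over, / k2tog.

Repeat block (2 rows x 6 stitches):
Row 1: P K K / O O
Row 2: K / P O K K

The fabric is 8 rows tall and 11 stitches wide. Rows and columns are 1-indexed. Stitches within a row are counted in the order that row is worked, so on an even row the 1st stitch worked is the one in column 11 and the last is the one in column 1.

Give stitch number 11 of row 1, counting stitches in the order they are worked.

Result:
O

Derivation:
For row 1: chart row = ((1-1) mod 2) + 1 = 1; this is a RS (odd) row.
Chart row 1 tiled across columns 1-11: P K K / O O P K K / O
RS: work column 1 to column 11, symbols as charted — the tiled row is the row as worked.
The 11th stitch worked is O.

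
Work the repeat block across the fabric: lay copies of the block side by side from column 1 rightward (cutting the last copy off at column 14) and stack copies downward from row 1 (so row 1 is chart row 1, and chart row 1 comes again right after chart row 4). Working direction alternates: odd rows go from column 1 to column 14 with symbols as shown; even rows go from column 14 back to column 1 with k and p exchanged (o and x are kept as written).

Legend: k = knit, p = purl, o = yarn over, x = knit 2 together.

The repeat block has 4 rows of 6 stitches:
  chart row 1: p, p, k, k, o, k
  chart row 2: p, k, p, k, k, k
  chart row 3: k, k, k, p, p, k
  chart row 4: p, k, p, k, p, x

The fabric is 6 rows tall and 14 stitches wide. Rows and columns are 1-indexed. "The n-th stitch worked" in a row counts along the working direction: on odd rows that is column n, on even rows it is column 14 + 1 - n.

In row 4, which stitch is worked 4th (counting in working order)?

Result:
k

Derivation:
Row 4 uses chart row ((4-1) mod 4)+1 = 4. Row 4 is even, so WS.
Chart row 4 tiled across columns 1-14: p k p k p x p k p k p x p k
WS: work from column 14 back to column 1 (reverse the tiled row), swapping k<->p (o and x unchanged).
Row 4 as worked: p k x k p k p k x k p k p k
Counting 4 along the worked row gives k.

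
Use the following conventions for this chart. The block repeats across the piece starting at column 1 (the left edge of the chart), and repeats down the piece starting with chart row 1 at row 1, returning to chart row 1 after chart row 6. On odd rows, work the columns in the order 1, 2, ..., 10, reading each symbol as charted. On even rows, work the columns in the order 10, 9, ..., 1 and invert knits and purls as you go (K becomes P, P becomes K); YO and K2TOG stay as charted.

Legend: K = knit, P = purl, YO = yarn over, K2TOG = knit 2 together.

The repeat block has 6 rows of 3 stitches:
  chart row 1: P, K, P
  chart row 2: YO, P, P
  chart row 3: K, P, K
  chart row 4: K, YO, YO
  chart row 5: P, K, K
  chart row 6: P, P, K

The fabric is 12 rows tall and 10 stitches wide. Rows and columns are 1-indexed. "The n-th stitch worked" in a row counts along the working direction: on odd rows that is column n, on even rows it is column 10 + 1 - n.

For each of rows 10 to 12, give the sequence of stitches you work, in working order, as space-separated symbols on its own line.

Result:
P YO YO P YO YO P YO YO P
P K K P K K P K K P
K P K K P K K P K K

Derivation:
Row 10: chart row 4, WS - tiled (columns 1-10): K YO YO K YO YO K YO YO K; work from column 10 back to 1 with K<->P swapped.
Row 11: chart row 5, RS - tile across columns 1-10 and work as-is.
Row 12: chart row 6, WS - tiled (columns 1-10): P P K P P K P P K P; work from column 10 back to 1 with K<->P swapped.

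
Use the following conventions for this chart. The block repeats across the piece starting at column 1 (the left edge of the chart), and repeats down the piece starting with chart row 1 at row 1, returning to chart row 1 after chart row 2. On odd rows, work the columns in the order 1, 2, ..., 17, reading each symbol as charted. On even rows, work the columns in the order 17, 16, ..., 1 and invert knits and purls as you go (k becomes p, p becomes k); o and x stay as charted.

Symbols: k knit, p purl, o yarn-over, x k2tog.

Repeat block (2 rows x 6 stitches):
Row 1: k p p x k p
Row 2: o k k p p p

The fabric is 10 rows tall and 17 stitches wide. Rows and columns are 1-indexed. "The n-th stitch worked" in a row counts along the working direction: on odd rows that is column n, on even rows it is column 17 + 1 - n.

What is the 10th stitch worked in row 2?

Result:
p

Derivation:
For row 2: chart row = ((2-1) mod 2) + 1 = 2; this is a WS (even) row.
Chart row 2 tiled across columns 1-17: o k k p p p o k k p p p o k k p p
WS row: flip the tiled sequence (start at column 17) and apply k<->p; o and x stay.
Row 2 as worked: k k p p o k k k p p o k k k p p o
The 10th stitch worked is p.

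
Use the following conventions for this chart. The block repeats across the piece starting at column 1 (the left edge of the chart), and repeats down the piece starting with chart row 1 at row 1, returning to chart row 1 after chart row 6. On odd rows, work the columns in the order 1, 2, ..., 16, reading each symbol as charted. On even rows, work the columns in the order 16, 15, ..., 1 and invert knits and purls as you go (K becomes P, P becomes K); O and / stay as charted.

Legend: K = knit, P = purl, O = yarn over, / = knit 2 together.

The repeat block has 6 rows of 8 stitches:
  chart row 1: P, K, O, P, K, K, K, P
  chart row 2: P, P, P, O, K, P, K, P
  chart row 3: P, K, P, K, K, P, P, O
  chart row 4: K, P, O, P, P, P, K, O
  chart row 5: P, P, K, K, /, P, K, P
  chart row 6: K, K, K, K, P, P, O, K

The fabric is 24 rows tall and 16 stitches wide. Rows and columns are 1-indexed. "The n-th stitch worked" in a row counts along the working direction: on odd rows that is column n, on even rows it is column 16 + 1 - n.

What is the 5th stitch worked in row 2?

Result:
O

Derivation:
For row 2: chart row = ((2-1) mod 6) + 1 = 2; this is a WS (even) row.
Chart row 2 tiled across columns 1-16: P P P O K P K P P P P O K P K P
WS: work from column 16 back to column 1 (reverse the tiled row), swapping K<->P (O and / unchanged).
Row 2 as worked: K P K P O K K K K P K P O K K K
Counting 5 along the worked row gives O.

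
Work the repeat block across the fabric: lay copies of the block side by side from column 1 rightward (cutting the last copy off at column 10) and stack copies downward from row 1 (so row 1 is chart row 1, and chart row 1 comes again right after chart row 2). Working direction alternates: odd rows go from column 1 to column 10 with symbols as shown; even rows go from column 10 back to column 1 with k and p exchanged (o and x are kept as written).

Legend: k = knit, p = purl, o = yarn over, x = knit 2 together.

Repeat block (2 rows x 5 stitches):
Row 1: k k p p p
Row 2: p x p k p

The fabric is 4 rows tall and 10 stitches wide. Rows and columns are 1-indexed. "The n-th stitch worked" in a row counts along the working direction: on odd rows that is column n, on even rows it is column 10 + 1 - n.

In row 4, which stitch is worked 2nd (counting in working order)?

== STITCH ==
p

Derivation:
For row 4: chart row = ((4-1) mod 2) + 1 = 2; this is a WS (even) row.
Chart row 2 tiled across columns 1-10: p x p k p p x p k p
WS: work from column 10 back to column 1 (reverse the tiled row), swapping k<->p (o and x unchanged).
Row 4 as worked: k p k x k k p k x k
The 2nd stitch worked is p.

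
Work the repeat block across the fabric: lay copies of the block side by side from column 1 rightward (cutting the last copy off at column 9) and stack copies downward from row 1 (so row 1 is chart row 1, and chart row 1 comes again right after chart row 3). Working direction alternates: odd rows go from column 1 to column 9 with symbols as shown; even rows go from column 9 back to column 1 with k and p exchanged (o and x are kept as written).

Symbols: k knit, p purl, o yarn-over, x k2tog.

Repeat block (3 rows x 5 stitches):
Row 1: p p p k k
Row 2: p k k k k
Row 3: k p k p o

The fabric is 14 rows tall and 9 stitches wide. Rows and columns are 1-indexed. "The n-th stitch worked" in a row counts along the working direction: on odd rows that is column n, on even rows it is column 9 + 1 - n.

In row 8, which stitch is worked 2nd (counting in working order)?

Result:
p

Derivation:
Row 8: (8-1) mod 3 = 1, so use chart row 2. Even row -> WS.
Chart row 2 tiled across columns 1-9: p k k k k p k k k
WS row: flip the tiled sequence (start at column 9) and apply k<->p; o and x stay.
Row 8 as worked: p p p k p p p p k
Counting 2 along the worked row gives p.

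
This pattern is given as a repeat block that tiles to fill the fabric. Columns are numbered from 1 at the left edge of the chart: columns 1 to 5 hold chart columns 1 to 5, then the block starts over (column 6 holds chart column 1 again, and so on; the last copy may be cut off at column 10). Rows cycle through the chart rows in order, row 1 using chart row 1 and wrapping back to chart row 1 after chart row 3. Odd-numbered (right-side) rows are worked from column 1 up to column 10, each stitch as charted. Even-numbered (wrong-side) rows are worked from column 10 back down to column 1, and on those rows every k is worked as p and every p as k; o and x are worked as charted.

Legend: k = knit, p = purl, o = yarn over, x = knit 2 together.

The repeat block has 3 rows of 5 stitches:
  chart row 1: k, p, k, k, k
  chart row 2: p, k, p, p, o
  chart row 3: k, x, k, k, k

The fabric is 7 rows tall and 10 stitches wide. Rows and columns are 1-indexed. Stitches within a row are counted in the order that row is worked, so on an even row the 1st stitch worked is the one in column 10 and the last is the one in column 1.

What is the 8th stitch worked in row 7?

== STITCH ==
k

Derivation:
Row 7: (7-1) mod 3 = 0, so use chart row 1. Odd row -> RS.
Chart row 1 tiled across columns 1-10: k p k k k k p k k k
Right side: take the tiled row as-is (worked left to right from column 1).
Stitch 8 in working order -> k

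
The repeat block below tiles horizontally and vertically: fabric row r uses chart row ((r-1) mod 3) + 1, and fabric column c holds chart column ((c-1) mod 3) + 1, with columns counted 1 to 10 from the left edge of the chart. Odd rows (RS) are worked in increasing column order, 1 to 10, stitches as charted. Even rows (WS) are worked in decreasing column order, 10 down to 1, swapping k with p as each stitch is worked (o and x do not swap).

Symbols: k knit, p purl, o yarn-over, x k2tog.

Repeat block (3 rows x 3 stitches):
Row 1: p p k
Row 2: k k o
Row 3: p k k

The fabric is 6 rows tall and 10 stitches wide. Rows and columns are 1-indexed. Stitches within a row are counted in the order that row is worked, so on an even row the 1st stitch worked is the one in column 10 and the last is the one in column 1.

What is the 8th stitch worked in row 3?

Result:
k

Derivation:
Row 3: (3-1) mod 3 = 2, so use chart row 3. Odd row -> RS.
Chart row 3 tiled across columns 1-10: p k k p k k p k k p
Right side: take the tiled row as-is (worked left to right from column 1).
The 8th stitch worked is k.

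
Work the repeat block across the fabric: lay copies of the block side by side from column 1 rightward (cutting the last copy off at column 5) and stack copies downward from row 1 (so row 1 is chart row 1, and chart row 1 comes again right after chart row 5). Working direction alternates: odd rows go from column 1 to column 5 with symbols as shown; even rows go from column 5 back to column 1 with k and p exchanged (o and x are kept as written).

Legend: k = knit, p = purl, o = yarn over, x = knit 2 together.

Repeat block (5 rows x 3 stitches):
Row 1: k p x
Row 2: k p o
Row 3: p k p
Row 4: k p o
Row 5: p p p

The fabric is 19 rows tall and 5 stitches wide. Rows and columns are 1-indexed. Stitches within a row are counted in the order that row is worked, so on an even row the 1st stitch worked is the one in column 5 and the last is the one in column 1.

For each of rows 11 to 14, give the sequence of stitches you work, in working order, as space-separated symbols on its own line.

Row 11: chart row 1, RS - tile across columns 1-5 and work as-is.
Row 12: chart row 2, WS - tiled (columns 1-5): k p o k p; work from column 5 back to 1 with k<->p swapped.
Row 13: chart row 3, RS - tile across columns 1-5 and work as-is.
Row 14: chart row 4, WS - tiled (columns 1-5): k p o k p; work from column 5 back to 1 with k<->p swapped.

Result:
k p x k p
k p o k p
p k p p k
k p o k p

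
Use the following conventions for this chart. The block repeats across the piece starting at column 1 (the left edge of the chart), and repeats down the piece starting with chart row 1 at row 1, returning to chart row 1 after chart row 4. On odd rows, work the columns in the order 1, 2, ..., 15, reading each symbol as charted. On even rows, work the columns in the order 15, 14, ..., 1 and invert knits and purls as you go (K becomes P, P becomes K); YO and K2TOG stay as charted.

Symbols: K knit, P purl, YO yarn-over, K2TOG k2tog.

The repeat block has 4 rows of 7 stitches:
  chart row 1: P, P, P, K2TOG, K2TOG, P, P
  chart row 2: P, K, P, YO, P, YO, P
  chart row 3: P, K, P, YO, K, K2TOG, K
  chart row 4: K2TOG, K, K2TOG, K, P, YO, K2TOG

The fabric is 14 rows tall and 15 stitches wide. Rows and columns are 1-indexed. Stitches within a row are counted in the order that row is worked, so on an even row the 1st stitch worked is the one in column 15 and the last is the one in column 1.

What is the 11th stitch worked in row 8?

Row 8 uses chart row ((8-1) mod 4)+1 = 4. Row 8 is even, so WS.
Chart row 4 tiled across columns 1-15: K2TOG K K2TOG K P YO K2TOG K2TOG K K2TOG K P YO K2TOG K2TOG
WS: work from column 15 back to column 1 (reverse the tiled row), swapping K<->P (YO and K2TOG unchanged).
Row 8 as worked: K2TOG K2TOG YO K P K2TOG P K2TOG K2TOG YO K P K2TOG P K2TOG
Stitch 11 in working order -> K

Stitch:
K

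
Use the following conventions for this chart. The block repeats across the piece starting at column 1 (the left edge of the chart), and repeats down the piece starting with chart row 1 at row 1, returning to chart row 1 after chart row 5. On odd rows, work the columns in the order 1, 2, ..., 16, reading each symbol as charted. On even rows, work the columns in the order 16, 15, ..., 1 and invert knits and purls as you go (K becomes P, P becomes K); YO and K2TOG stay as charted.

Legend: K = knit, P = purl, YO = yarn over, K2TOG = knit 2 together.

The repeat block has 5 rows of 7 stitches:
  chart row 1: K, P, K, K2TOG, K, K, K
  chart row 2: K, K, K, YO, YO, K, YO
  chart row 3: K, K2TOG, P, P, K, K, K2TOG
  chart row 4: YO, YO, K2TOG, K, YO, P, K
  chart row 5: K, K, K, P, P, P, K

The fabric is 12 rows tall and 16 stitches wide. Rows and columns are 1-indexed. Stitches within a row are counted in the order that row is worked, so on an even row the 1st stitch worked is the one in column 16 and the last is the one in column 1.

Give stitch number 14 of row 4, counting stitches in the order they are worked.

Stitch:
K2TOG

Derivation:
Row 4: (4-1) mod 5 = 3, so use chart row 4. Even row -> WS.
Chart row 4 tiled across columns 1-16: YO YO K2TOG K YO P K YO YO K2TOG K YO P K YO YO
WS: work from column 16 back to column 1 (reverse the tiled row), swapping K<->P (YO and K2TOG unchanged).
Row 4 as worked: YO YO P K YO P K2TOG YO YO P K YO P K2TOG YO YO
Stitch 14 in working order -> K2TOG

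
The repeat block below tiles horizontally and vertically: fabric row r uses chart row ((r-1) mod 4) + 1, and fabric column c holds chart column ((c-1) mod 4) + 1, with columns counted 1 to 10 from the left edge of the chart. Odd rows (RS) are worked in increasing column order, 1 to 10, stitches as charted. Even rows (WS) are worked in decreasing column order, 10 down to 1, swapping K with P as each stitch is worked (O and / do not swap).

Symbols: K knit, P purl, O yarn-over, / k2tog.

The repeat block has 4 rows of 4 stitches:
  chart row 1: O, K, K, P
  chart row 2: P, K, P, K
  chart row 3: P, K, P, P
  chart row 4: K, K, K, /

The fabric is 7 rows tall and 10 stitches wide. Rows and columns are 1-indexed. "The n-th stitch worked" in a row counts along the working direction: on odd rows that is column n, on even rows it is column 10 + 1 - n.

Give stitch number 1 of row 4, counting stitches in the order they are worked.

For row 4: chart row = ((4-1) mod 4) + 1 = 4; this is a WS (even) row.
Chart row 4 tiled across columns 1-10: K K K / K K K / K K
Wrong side: read the tiled row from column 10 down to 1 and exchange K with P (leave O, /).
Row 4 as worked: P P / P P P / P P P
Stitch 1 in working order -> P

Result:
P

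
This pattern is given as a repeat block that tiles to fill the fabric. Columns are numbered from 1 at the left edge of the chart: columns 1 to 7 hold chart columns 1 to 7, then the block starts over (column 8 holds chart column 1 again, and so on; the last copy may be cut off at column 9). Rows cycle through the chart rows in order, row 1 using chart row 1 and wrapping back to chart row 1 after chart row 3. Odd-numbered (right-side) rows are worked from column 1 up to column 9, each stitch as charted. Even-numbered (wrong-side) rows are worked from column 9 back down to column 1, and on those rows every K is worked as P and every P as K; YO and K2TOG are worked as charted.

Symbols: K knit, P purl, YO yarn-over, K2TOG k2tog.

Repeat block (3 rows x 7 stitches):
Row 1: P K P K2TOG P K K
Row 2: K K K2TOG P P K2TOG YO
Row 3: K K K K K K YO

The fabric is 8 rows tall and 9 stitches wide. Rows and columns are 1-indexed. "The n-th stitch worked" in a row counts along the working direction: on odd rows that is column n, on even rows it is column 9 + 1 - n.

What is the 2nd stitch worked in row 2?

== STITCH ==
P

Derivation:
Row 2 uses chart row ((2-1) mod 3)+1 = 2. Row 2 is even, so WS.
Chart row 2 tiled across columns 1-9: K K K2TOG P P K2TOG YO K K
WS: work from column 9 back to column 1 (reverse the tiled row), swapping K<->P (YO and K2TOG unchanged).
Row 2 as worked: P P YO K2TOG K K K2TOG P P
Stitch 2 in working order -> P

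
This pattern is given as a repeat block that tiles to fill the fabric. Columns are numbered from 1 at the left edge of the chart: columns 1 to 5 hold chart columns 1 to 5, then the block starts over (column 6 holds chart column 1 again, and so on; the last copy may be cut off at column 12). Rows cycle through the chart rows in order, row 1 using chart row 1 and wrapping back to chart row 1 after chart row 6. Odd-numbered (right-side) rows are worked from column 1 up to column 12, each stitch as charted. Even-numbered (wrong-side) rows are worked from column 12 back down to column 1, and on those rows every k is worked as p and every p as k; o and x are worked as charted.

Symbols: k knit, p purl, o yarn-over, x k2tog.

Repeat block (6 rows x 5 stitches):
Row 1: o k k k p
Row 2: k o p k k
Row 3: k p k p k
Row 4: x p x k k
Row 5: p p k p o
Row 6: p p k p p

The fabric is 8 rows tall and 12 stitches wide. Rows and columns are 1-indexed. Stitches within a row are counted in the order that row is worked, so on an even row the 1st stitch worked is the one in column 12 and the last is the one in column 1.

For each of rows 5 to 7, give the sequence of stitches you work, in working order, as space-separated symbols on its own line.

Row 5: chart row 5, RS - tile across columns 1-12 and work as-is.
Row 6: chart row 6, WS - tiled (columns 1-12): p p k p p p p k p p p p; work from column 12 back to 1 with k<->p swapped.
Row 7: chart row 1, RS - tile across columns 1-12 and work as-is.

Result:
p p k p o p p k p o p p
k k k k p k k k k p k k
o k k k p o k k k p o k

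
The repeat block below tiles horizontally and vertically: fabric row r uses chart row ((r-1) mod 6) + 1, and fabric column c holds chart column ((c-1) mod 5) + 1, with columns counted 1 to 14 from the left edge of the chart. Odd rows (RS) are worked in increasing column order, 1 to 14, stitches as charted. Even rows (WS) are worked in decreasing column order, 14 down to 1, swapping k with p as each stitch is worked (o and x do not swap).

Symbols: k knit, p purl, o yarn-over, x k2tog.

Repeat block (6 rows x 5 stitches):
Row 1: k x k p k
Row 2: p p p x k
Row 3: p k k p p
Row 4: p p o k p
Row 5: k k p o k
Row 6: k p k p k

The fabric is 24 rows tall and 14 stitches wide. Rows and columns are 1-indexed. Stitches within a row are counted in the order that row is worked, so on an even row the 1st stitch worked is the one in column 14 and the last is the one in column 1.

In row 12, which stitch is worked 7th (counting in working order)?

== STITCH ==
p

Derivation:
For row 12: chart row = ((12-1) mod 6) + 1 = 6; this is a WS (even) row.
Chart row 6 tiled across columns 1-14: k p k p k k p k p k k p k p
Wrong side: read the tiled row from column 14 down to 1 and exchange k with p (leave o, x).
Row 12 as worked: k p k p p k p k p p k p k p
The 7th stitch worked is p.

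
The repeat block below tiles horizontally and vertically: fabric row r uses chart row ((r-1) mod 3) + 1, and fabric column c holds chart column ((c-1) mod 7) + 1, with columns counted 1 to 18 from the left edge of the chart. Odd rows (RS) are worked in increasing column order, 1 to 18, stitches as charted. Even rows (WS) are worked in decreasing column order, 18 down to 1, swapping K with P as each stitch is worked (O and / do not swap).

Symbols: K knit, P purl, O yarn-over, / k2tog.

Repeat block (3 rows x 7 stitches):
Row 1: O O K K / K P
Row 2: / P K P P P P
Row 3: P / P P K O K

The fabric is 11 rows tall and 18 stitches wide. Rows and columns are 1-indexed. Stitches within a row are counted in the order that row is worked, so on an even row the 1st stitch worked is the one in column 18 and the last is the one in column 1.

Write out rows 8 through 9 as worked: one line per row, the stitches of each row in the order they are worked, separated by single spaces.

== ROWS AS WORKED ==
K P K / K K K K P K / K K K K P K /
P / P P K O K P / P P K O K P / P P

Derivation:
Row 8: chart row 2, WS - tiled (columns 1-18): / P K P P P P / P K P P P P / P K P; work from column 18 back to 1 with K<->P swapped.
Row 9: chart row 3, RS - tile across columns 1-18 and work as-is.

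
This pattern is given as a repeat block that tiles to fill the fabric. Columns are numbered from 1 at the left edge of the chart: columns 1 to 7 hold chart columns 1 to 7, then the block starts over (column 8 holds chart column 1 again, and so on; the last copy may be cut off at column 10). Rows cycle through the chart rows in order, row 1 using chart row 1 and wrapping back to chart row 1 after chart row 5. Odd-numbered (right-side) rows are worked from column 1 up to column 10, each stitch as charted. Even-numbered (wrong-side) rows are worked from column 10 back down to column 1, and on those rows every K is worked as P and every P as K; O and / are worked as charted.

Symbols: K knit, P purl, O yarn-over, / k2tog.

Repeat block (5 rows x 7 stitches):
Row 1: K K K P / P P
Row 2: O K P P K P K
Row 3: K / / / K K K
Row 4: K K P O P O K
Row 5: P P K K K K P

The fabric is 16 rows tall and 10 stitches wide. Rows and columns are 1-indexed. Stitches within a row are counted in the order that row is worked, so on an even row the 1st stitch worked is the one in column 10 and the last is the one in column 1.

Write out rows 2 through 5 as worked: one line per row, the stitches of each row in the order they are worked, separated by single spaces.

Row 2: chart row 2, WS - tiled (columns 1-10): O K P P K P K O K P; work from column 10 back to 1 with K<->P swapped.
Row 3: chart row 3, RS - tile across columns 1-10 and work as-is.
Row 4: chart row 4, WS - tiled (columns 1-10): K K P O P O K K K P; work from column 10 back to 1 with K<->P swapped.
Row 5: chart row 5, RS - tile across columns 1-10 and work as-is.

Result:
K P O P K P K K P O
K / / / K K K K / /
K P P P O K O K P P
P P K K K K P P P K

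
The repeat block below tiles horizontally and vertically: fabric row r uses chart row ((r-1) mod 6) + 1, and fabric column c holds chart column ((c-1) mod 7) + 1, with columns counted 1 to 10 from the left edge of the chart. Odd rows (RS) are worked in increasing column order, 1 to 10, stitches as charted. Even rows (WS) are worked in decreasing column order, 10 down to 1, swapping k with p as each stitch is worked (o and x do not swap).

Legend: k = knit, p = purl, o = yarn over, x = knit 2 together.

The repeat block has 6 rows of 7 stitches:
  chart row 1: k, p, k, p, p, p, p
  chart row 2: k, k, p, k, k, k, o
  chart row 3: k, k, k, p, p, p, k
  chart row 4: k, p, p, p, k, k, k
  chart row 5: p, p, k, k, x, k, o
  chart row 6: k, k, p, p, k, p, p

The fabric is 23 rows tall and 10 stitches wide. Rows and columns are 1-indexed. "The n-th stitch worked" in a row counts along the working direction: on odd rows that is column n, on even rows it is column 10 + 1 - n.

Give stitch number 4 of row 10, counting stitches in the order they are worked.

Result:
p

Derivation:
For row 10: chart row = ((10-1) mod 6) + 1 = 4; this is a WS (even) row.
Chart row 4 tiled across columns 1-10: k p p p k k k k p p
WS: work from column 10 back to column 1 (reverse the tiled row), swapping k<->p (o and x unchanged).
Row 10 as worked: k k p p p p k k k p
The 4th stitch worked is p.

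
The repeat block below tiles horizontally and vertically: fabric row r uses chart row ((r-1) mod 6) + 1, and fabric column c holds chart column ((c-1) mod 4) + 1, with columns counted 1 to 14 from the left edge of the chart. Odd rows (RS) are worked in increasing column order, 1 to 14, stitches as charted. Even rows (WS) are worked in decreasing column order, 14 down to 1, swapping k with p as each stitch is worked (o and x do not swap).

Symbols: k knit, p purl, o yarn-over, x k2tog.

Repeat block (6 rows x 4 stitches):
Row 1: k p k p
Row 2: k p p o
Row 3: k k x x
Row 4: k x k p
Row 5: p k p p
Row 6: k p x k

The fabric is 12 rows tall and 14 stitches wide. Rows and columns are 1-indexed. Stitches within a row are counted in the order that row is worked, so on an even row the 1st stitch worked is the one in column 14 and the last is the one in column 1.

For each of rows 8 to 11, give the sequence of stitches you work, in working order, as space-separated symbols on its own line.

Row 8: chart row 2, WS - tiled (columns 1-14): k p p o k p p o k p p o k p; work from column 14 back to 1 with k<->p swapped.
Row 9: chart row 3, RS - tile across columns 1-14 and work as-is.
Row 10: chart row 4, WS - tiled (columns 1-14): k x k p k x k p k x k p k x; work from column 14 back to 1 with k<->p swapped.
Row 11: chart row 5, RS - tile across columns 1-14 and work as-is.

== ROWS AS WORKED ==
k p o k k p o k k p o k k p
k k x x k k x x k k x x k k
x p k p x p k p x p k p x p
p k p p p k p p p k p p p k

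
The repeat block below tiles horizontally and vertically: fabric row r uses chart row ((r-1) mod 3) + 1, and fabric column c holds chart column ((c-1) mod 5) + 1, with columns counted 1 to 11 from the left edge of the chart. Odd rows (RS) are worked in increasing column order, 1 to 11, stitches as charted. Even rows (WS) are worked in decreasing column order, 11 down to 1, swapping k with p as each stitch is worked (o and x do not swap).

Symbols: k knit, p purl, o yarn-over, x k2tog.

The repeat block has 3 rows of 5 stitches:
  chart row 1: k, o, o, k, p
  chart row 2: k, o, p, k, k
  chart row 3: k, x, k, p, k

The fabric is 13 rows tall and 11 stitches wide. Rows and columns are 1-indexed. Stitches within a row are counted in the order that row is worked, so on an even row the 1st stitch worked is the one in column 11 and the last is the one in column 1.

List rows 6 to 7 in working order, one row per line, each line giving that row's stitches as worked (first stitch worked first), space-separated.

Result:
p p k p x p p k p x p
k o o k p k o o k p k

Derivation:
Row 6: chart row 3, WS - tiled (columns 1-11): k x k p k k x k p k k; work from column 11 back to 1 with k<->p swapped.
Row 7: chart row 1, RS - tile across columns 1-11 and work as-is.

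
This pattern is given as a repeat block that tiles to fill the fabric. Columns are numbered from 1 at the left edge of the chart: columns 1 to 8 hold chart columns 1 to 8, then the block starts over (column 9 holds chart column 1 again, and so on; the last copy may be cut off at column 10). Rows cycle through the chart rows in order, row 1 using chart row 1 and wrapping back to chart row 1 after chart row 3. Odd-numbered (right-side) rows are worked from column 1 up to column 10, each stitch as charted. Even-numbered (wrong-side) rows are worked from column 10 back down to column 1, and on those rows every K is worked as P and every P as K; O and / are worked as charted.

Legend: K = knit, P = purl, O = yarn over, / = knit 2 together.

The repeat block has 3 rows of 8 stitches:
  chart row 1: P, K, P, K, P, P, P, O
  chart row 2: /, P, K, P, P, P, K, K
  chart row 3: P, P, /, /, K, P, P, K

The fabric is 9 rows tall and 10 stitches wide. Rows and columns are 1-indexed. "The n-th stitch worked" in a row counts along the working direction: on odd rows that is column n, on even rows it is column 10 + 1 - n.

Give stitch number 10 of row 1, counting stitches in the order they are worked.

Result:
K

Derivation:
Row 1 uses chart row ((1-1) mod 3)+1 = 1. Row 1 is odd, so RS.
Chart row 1 tiled across columns 1-10: P K P K P P P O P K
Right side: take the tiled row as-is (worked left to right from column 1).
The 10th stitch worked is K.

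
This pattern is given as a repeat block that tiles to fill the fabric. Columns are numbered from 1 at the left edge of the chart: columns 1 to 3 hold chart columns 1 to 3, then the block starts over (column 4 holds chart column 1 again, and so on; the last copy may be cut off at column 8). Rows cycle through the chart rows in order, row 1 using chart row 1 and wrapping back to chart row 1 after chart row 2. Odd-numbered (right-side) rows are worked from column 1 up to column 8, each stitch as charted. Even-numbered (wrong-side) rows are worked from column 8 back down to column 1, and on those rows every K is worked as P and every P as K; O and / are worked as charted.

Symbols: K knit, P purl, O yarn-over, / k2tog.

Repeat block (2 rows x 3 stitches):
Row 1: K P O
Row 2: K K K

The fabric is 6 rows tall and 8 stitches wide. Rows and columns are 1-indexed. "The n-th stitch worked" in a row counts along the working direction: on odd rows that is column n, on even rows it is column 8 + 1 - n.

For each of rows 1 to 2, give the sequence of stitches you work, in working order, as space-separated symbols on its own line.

Rows as worked:
K P O K P O K P
P P P P P P P P

Derivation:
Row 1: chart row 1, RS - tile across columns 1-8 and work as-is.
Row 2: chart row 2, WS - tiled (columns 1-8): K K K K K K K K; work from column 8 back to 1 with K<->P swapped.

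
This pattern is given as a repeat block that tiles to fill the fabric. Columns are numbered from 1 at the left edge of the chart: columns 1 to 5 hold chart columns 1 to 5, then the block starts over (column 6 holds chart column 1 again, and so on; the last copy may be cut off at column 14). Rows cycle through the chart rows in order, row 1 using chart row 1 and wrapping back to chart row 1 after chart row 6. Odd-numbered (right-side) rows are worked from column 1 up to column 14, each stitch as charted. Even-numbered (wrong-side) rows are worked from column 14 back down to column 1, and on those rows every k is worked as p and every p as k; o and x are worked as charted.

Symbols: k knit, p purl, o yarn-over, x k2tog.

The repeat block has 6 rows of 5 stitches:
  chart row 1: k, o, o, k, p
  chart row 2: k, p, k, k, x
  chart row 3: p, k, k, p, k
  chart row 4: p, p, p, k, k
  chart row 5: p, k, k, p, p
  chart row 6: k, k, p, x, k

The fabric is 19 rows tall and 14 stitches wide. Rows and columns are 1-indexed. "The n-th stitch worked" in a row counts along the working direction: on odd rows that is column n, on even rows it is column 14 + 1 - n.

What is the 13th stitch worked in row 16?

Row 16: (16-1) mod 6 = 3, so use chart row 4. Even row -> WS.
Chart row 4 tiled across columns 1-14: p p p k k p p p k k p p p k
WS: work from column 14 back to column 1 (reverse the tiled row), swapping k<->p (o and x unchanged).
Row 16 as worked: p k k k p p k k k p p k k k
The 13th stitch worked is k.

== STITCH ==
k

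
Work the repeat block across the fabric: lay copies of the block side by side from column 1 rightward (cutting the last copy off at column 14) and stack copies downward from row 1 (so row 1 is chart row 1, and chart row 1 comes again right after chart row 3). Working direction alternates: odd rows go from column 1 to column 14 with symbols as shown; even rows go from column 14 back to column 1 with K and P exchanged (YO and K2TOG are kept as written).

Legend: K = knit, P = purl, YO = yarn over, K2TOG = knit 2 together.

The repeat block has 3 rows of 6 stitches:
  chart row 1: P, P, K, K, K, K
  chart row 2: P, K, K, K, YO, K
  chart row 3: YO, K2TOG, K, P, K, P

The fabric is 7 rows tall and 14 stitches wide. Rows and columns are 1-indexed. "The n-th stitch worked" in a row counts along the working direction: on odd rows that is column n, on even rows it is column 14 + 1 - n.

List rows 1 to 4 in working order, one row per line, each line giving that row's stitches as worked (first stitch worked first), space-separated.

Row 1: chart row 1, RS - tile across columns 1-14 and work as-is.
Row 2: chart row 2, WS - tiled (columns 1-14): P K K K YO K P K K K YO K P K; work from column 14 back to 1 with K<->P swapped.
Row 3: chart row 3, RS - tile across columns 1-14 and work as-is.
Row 4: chart row 1, WS - tiled (columns 1-14): P P K K K K P P K K K K P P; work from column 14 back to 1 with K<->P swapped.

== ROWS AS WORKED ==
P P K K K K P P K K K K P P
P K P YO P P P K P YO P P P K
YO K2TOG K P K P YO K2TOG K P K P YO K2TOG
K K P P P P K K P P P P K K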